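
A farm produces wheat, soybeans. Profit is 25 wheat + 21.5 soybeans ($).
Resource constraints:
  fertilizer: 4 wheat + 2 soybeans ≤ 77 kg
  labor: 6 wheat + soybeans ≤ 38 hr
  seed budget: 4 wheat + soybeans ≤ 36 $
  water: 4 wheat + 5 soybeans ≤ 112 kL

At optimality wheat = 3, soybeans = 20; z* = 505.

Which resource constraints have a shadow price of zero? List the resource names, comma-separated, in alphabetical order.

fertilizer: 52/77 (slack 25)
labor: 38/38 (binding)
seed budget: 32/36 (slack 4)
water: 112/112 (binding)
By complementary slackness, a constraint with positive slack has shadow price 0 → fertilizer, seed budget.

fertilizer, seed budget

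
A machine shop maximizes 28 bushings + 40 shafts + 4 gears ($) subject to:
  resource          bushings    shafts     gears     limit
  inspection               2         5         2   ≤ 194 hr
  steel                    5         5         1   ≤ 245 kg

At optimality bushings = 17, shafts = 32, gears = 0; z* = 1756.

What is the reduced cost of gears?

-8

Check each constraint at x*: inspection 194/194 (tight); steel 245/245 (tight).
Dual feasibility on the basic columns requires 2·y_inspection + 5·y_steel = 28, 5·y_inspection + 5·y_steel = 40.
This yields shadow prices y_inspection = 4, y_steel = 4.
Reduced cost of gears: c₃ − yᵀa₃ = 4 − (4·2 + 4·1) = 4 − 12 = -8.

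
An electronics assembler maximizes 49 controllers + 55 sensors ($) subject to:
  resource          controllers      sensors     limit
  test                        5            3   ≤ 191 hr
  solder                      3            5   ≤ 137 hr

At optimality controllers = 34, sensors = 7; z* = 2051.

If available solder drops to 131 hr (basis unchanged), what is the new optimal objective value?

Check each constraint at x*: test 191/191 (tight); solder 137/137 (tight).
From A_Bᵀ y = c: 5·y_test + 3·y_solder = 49; 3·y_test + 5·y_solder = 55.
→ y_test = 5 and y_solder = 8.
Δz = y_solder·Δb = 8 × (-6) = -48, so new z* = 2051 − 48 = 2003.

2003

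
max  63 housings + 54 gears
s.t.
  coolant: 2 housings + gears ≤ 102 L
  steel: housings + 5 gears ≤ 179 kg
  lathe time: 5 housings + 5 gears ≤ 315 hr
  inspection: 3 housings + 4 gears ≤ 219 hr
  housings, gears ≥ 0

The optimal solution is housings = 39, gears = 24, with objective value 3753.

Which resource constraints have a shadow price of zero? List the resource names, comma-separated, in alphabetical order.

coolant: 102/102 (binding)
steel: 159/179 (slack 20)
lathe time: 315/315 (binding)
inspection: 213/219 (slack 6)
By complementary slackness, a constraint with positive slack has shadow price 0 → inspection, steel.

inspection, steel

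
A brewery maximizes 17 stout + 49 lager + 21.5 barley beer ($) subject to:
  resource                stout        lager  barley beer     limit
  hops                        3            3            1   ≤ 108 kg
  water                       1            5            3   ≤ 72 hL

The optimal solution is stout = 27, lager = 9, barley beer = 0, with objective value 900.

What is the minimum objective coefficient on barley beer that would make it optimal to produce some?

At the optimum: hops uses 108 of 108 (binding); water uses 72 of 72 (binding).
Dual feasibility on the basic columns requires 3·y_hops + 1·y_water = 17, 3·y_hops + 5·y_water = 49.
This yields shadow prices y_hops = 3, y_water = 8.
barley beer enters the basis when its profit ≥ yᵀa₃ = 3·1 + 8·3 = 27.

27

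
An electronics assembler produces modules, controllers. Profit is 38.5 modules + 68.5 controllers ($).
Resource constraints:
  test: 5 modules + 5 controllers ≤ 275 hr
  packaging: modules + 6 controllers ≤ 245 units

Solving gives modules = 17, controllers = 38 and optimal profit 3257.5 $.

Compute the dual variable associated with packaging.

6

Both test and packaging are binding at x*.
Dual feasibility on the basic columns requires 5·y_test + 1·y_packaging = 38.5, 5·y_test + 6·y_packaging = 68.5.
→ y_test = 6.5 and y_packaging = 6.
Shadow price of packaging = 6.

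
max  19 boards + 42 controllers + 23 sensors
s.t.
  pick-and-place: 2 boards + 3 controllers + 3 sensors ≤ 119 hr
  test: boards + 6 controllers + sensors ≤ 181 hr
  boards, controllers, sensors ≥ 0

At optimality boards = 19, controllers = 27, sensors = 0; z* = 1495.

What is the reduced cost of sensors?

-4

At the optimum: pick-and-place uses 119 of 119 (binding); test uses 181 of 181 (binding).
The binding rows give the dual system: 2·y_pick-and-place + 1·y_test = 19 and 3·y_pick-and-place + 6·y_test = 42.
Solving: y_pick-and-place = 8, y_test = 3.
Reduced cost of sensors: c₃ − yᵀa₃ = 23 − (8·3 + 3·1) = 23 − 27 = -4.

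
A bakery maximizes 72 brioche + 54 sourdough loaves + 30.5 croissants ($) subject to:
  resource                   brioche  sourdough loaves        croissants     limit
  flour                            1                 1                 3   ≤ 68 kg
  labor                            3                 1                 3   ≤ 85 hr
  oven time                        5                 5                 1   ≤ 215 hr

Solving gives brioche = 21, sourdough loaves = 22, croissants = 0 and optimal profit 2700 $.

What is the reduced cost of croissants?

-5.5

Binding: labor and oven time. Non-binding: flour (25 unused).
Slack constraints have shadow price 0 (complementary slackness).
From A_Bᵀ y = c: 3·y_labor + 5·y_oven time = 72; 1·y_labor + 5·y_oven time = 54.
→ y_labor = 9 and y_oven time = 9.
Reduced cost of croissants: c₃ − yᵀa₃ = 30.5 − (9·3 + 9·1) = 30.5 − 36 = -5.5.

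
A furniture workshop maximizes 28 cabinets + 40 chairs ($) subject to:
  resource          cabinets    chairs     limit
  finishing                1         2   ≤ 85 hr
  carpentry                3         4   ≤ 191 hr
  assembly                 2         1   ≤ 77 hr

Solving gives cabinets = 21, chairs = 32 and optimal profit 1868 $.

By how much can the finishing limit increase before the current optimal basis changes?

10.5

Binding constraints: finishing, carpentry. The basis is B = [[1,2],[3,4]] with det -2.
Per unit increase in finishing, x* moves by d = (-2, 1.5).
The basis stays optimal until cabinets reaches 0; allowable increase = 10.5 hr.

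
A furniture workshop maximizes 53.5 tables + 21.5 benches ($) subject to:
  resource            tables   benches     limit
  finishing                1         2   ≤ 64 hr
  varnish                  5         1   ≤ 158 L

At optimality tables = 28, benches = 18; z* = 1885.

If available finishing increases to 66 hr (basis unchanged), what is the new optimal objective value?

1897

At the optimum: finishing uses 64 of 64 (binding); varnish uses 158 of 158 (binding).
The binding rows give the dual system: 1·y_finishing + 5·y_varnish = 53.5 and 2·y_finishing + 1·y_varnish = 21.5.
This yields shadow prices y_finishing = 6, y_varnish = 9.5.
Δz = y_finishing·Δb = 6 × (2) = 12, so new z* = 1885 + 12 = 1897.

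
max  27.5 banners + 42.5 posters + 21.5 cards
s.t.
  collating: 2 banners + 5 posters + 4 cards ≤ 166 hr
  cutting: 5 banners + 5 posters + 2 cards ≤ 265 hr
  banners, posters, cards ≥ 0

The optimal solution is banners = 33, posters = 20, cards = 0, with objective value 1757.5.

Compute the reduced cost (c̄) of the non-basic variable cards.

-5.5

At the optimum: collating uses 166 of 166 (binding); cutting uses 265 of 265 (binding).
The binding rows give the dual system: 2·y_collating + 5·y_cutting = 27.5 and 5·y_collating + 5·y_cutting = 42.5.
→ y_collating = 5 and y_cutting = 3.5.
Reduced cost of cards: c₃ − yᵀa₃ = 21.5 − (5·4 + 3.5·2) = 21.5 − 27 = -5.5.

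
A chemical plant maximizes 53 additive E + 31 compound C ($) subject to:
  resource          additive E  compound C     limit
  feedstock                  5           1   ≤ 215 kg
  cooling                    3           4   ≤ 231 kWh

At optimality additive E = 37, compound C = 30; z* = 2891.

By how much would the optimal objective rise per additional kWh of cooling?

6

Both feedstock and cooling are binding at x*.
Dual feasibility on the basic columns requires 5·y_feedstock + 3·y_cooling = 53, 1·y_feedstock + 4·y_cooling = 31.
This yields shadow prices y_feedstock = 7, y_cooling = 6.
Shadow price of cooling = 6.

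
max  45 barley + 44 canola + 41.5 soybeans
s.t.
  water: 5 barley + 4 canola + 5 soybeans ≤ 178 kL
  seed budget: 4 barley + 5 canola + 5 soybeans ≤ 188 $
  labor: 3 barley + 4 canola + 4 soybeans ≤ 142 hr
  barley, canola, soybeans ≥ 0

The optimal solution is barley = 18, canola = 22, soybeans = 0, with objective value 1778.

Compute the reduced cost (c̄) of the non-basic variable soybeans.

Binding: water and labor. Non-binding: seed budget (6 unused).
Since seed budget is not tight, its dual is 0.
From A_Bᵀ y = c: 5·y_water + 3·y_labor = 45; 4·y_water + 4·y_labor = 44.
→ y_water = 6 and y_labor = 5.
Reduced cost of soybeans: c₃ − yᵀa₃ = 41.5 − (6·5 + 5·4) = 41.5 − 50 = -8.5.

-8.5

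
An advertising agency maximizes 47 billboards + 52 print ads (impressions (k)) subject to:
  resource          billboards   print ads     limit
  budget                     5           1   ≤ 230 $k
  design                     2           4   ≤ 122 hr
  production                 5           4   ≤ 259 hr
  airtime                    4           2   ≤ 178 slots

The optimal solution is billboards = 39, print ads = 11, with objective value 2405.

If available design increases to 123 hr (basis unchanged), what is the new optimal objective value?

2414.5

At the optimum: budget uses 206 of 230 (slack = 24); design uses 122 of 122 (binding); production uses 239 of 259 (slack = 20); airtime uses 178 of 178 (binding).
Since budget, production are not tight, their duals are 0.
From A_Bᵀ y = c: 2·y_design + 4·y_airtime = 47; 4·y_design + 2·y_airtime = 52.
→ y_design = 9.5 and y_airtime = 7.
Δz = y_design·Δb = 9.5 × (1) = 9.5, so new z* = 2405 + 9.5 = 2414.5.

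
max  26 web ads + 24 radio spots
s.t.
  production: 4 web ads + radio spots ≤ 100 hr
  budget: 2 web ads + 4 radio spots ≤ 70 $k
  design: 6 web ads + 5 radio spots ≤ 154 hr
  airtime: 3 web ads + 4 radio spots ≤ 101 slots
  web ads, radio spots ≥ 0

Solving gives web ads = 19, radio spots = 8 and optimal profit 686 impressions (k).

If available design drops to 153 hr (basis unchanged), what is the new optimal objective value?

682

Binding: budget and design. Non-binding: production (16 unused), airtime (12 unused).
Slack constraints have shadow price 0 (complementary slackness).
The binding rows give the dual system: 2·y_budget + 6·y_design = 26 and 4·y_budget + 5·y_design = 24.
This yields shadow prices y_budget = 1, y_design = 4.
Δz = y_design·Δb = 4 × (-1) = -4, so new z* = 686 − 4 = 682.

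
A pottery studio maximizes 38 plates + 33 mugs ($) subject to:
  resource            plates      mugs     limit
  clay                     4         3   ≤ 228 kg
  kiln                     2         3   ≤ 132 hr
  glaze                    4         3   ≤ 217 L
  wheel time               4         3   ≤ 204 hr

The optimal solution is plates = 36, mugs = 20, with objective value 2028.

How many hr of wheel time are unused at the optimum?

0

wheel time used = 4·36 + 3·20 = 204; slack = 204 − 204 = 0.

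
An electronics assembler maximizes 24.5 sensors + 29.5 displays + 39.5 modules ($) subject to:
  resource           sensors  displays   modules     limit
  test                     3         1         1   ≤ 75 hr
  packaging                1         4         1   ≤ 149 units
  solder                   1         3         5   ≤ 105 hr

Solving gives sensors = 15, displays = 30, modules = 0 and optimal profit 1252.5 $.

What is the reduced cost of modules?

Check each constraint at x*: test 75/75 (tight); packaging 135/149 (slack 14); solder 105/105 (tight).
Since packaging is not tight, its dual is 0.
The binding rows give the dual system: 3·y_test + 1·y_solder = 24.5 and 1·y_test + 3·y_solder = 29.5.
→ y_test = 5.5 and y_solder = 8.
Reduced cost of modules: c₃ − yᵀa₃ = 39.5 − (5.5·1 + 8·5) = 39.5 − 45.5 = -6.

-6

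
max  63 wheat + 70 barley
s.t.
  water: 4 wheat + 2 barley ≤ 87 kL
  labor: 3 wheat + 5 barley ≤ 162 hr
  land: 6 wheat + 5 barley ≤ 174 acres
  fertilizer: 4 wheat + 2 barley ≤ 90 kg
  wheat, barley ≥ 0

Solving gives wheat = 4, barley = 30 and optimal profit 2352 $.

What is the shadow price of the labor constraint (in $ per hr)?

7

At the optimum: water uses 76 of 87 (slack = 11); labor uses 162 of 162 (binding); land uses 174 of 174 (binding); fertilizer uses 76 of 90 (slack = 14).
By complementary slackness, y = 0 for the non-binding constraints.
The binding rows give the dual system: 3·y_labor + 6·y_land = 63 and 5·y_labor + 5·y_land = 70.
This yields shadow prices y_labor = 7, y_land = 7.
Shadow price of labor = 7.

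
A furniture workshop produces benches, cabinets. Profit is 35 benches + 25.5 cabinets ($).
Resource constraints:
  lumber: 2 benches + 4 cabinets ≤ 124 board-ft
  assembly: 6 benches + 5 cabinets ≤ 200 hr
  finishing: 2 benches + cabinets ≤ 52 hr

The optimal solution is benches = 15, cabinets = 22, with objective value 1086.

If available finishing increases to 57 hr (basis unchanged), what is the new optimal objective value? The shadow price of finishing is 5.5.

Δb = 5, so new z* = 1086 + (5.5)·(5) = 1086 + 27.5 = 1113.5.

1113.5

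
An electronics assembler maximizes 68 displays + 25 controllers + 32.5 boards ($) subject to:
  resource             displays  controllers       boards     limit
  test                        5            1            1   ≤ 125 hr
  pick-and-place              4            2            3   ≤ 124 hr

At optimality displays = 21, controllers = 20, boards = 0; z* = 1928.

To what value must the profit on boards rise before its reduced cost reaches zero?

Both test and pick-and-place are binding at x*.
Dual feasibility on the basic columns requires 5·y_test + 4·y_pick-and-place = 68, 1·y_test + 2·y_pick-and-place = 25.
→ y_test = 6 and y_pick-and-place = 9.5.
boards enters the basis when its profit ≥ yᵀa₃ = 6·1 + 9.5·3 = 34.5.

34.5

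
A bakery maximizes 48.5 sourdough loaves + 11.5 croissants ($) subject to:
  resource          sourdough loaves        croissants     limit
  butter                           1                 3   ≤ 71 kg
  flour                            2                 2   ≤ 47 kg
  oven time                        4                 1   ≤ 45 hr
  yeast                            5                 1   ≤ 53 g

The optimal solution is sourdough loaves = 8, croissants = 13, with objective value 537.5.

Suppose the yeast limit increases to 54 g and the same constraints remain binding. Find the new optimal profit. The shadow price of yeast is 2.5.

Δb = 1, so new z* = 537.5 + (2.5)·(1) = 537.5 + 2.5 = 540.

540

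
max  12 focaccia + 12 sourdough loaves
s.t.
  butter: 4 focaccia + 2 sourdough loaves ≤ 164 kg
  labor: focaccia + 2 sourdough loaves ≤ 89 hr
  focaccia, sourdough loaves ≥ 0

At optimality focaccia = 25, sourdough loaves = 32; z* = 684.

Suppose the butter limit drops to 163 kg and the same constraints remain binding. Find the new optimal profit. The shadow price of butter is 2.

Δb = -1, so new z* = 684 + (2)·(-1) = 684 − 2 = 682.

682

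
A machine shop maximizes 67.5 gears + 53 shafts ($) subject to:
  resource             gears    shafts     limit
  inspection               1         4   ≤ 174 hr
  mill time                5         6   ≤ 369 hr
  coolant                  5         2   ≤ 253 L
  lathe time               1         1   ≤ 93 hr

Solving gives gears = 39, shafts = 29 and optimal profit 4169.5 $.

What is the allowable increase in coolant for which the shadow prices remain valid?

116

Binding constraints: mill time, coolant. The basis is B = [[5,6],[5,2]] with det -20.
Per unit increase in coolant, x* moves by d = (0.3, -0.25).
The basis stays optimal until shafts reaches 0; allowable increase = 116 L.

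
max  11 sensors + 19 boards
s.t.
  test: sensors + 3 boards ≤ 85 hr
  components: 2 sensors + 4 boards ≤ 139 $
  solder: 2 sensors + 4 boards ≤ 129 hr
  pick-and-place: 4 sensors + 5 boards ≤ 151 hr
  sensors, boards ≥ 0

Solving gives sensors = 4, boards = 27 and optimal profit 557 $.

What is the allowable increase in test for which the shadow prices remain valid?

Binding constraints: test, pick-and-place. The basis is B = [[1,3],[4,5]] with det -7.
Per unit increase in test, x* moves by d = (-0.7143, 0.5714).
The basis stays optimal until sensors reaches 0; allowable increase = 5.6 hr.

5.6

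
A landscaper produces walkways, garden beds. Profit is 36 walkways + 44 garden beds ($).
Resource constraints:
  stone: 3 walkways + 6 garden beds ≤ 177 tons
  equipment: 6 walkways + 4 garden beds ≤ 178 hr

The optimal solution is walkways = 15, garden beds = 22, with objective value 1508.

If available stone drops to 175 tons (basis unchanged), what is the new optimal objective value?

At the optimum: stone uses 177 of 177 (binding); equipment uses 178 of 178 (binding).
The binding rows give the dual system: 3·y_stone + 6·y_equipment = 36 and 6·y_stone + 4·y_equipment = 44.
This yields shadow prices y_stone = 5, y_equipment = 3.5.
Δz = y_stone·Δb = 5 × (-2) = -10, so new z* = 1508 − 10 = 1498.

1498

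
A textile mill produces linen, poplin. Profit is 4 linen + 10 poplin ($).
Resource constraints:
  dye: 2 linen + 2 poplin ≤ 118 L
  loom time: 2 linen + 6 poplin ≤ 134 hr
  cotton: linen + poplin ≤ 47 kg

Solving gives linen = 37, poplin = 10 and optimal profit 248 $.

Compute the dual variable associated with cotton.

Binding: loom time and cotton. Non-binding: dye (24 unused).
Slack constraints have shadow price 0 (complementary slackness).
The binding rows give the dual system: 2·y_loom time + 1·y_cotton = 4 and 6·y_loom time + 1·y_cotton = 10.
Solving: y_loom time = 1.5, y_cotton = 1.
Shadow price of cotton = 1.

1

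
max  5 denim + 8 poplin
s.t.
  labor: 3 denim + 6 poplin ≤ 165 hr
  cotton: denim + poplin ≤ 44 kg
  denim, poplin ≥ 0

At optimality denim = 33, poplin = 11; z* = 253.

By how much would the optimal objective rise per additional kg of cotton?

2

Both labor and cotton are binding at x*.
The binding rows give the dual system: 3·y_labor + 1·y_cotton = 5 and 6·y_labor + 1·y_cotton = 8.
→ y_labor = 1 and y_cotton = 2.
Shadow price of cotton = 2.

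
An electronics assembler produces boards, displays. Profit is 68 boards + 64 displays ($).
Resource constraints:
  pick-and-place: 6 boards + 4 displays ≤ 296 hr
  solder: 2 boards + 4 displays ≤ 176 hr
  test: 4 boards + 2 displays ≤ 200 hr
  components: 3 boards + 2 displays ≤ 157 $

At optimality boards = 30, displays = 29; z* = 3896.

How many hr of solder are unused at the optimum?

0

solder used = 2·30 + 4·29 = 176; slack = 176 − 176 = 0.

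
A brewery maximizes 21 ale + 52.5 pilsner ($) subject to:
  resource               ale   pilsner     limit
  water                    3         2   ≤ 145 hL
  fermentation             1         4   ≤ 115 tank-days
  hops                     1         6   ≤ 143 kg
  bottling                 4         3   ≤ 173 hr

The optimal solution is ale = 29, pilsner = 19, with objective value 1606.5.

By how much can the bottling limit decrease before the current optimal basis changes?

101.5

Binding constraints: hops, bottling. The basis is B = [[1,6],[4,3]] with det -21.
Per unit decrease in bottling, x* moves by d = (-0.2857, 0.0476).
The basis stays optimal until ale reaches 0; allowable decrease = 101.5 hr.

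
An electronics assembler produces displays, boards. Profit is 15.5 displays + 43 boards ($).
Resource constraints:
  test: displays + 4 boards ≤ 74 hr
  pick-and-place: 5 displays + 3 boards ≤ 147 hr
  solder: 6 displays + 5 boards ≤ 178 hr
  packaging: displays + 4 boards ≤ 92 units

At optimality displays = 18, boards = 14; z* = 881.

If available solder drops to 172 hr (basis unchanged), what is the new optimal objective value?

Binding: test and solder. Non-binding: pick-and-place (15 unused), packaging (18 unused).
Since pick-and-place, packaging are not tight, their duals are 0.
The binding rows give the dual system: 1·y_test + 6·y_solder = 15.5 and 4·y_test + 5·y_solder = 43.
This yields shadow prices y_test = 9.5, y_solder = 1.
Δz = y_solder·Δb = 1 × (-6) = -6, so new z* = 881 − 6 = 875.

875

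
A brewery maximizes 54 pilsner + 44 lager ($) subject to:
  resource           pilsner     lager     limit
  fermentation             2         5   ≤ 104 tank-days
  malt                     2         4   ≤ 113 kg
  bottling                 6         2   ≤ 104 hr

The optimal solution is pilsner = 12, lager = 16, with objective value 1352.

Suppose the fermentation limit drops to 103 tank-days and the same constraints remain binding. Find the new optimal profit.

At the optimum: fermentation uses 104 of 104 (binding); malt uses 88 of 113 (slack = 25); bottling uses 104 of 104 (binding).
Slack constraints have shadow price 0 (complementary slackness).
The binding rows give the dual system: 2·y_fermentation + 6·y_bottling = 54 and 5·y_fermentation + 2·y_bottling = 44.
This yields shadow prices y_fermentation = 6, y_bottling = 7.
Δz = y_fermentation·Δb = 6 × (-1) = -6, so new z* = 1352 − 6 = 1346.

1346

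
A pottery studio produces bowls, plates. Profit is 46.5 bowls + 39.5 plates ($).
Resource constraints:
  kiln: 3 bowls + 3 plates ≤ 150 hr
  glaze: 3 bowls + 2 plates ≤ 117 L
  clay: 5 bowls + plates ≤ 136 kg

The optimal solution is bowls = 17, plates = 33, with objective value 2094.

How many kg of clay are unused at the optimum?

18

clay used = 5·17 + 1·33 = 118; slack = 136 − 118 = 18.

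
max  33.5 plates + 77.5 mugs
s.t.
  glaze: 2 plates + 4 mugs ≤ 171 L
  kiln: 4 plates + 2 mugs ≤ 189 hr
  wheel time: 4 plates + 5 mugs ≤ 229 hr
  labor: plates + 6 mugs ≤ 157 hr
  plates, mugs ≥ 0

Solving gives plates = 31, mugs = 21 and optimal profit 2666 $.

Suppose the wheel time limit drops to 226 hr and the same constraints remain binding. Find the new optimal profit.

2646.5

Binding: wheel time and labor. Non-binding: glaze (25 unused), kiln (23 unused).
Slack constraints have shadow price 0 (complementary slackness).
The binding rows give the dual system: 4·y_wheel time + 1·y_labor = 33.5 and 5·y_wheel time + 6·y_labor = 77.5.
Solving: y_wheel time = 6.5, y_labor = 7.5.
Δz = y_wheel time·Δb = 6.5 × (-3) = -19.5, so new z* = 2666 − 19.5 = 2646.5.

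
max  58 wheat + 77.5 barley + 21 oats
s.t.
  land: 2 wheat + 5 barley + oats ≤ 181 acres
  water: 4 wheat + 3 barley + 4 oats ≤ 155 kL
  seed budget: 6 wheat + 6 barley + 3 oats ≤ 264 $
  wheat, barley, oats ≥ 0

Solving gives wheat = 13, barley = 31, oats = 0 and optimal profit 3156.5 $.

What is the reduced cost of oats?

Check each constraint at x*: land 181/181 (tight); water 145/155 (slack 10); seed budget 264/264 (tight).
Since water is not tight, its dual is 0.
Dual feasibility on the basic columns requires 2·y_land + 6·y_seed budget = 58, 5·y_land + 6·y_seed budget = 77.5.
Solving: y_land = 6.5, y_seed budget = 7.5.
Reduced cost of oats: c₃ − yᵀa₃ = 21 − (6.5·1 + 7.5·3) = 21 − 29 = -8.

-8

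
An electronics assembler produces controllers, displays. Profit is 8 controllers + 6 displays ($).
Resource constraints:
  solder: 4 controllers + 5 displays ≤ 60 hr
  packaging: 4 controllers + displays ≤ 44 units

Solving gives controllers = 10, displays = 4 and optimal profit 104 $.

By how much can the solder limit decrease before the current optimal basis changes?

16

Binding constraints: solder, packaging. The basis is B = [[4,5],[4,1]] with det -16.
Per unit decrease in solder, x* moves by d = (0.0625, -0.25).
The basis stays optimal until displays reaches 0; allowable decrease = 16 hr.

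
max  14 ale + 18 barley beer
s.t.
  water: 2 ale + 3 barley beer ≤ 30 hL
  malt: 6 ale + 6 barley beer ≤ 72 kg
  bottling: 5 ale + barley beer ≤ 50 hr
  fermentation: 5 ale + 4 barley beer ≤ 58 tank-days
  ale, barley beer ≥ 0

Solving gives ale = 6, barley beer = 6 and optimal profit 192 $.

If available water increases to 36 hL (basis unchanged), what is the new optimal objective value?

216

Binding: water and malt. Non-binding: bottling (14 unused), fermentation (4 unused).
Since bottling, fermentation are not tight, their duals are 0.
From A_Bᵀ y = c: 2·y_water + 6·y_malt = 14; 3·y_water + 6·y_malt = 18.
This yields shadow prices y_water = 4, y_malt = 1.
Δz = y_water·Δb = 4 × (6) = 24, so new z* = 192 + 24 = 216.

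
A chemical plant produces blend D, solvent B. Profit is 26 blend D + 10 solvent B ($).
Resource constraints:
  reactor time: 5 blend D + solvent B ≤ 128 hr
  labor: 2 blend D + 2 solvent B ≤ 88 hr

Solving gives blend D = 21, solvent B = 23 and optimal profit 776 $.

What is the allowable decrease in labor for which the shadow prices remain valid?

36.8

Binding constraints: reactor time, labor. The basis is B = [[5,1],[2,2]] with det 8.
Per unit decrease in labor, x* moves by d = (0.125, -0.625).
The basis stays optimal until solvent B reaches 0; allowable decrease = 36.8 hr.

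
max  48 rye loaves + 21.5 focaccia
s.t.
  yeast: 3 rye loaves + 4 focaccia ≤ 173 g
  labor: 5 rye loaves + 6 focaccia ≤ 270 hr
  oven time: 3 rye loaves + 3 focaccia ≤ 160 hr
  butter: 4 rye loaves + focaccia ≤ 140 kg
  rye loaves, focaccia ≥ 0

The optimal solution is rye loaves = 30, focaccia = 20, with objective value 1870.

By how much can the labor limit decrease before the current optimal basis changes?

Binding constraints: labor, butter. The basis is B = [[5,6],[4,1]] with det -19.
Per unit decrease in labor, x* moves by d = (0.0526, -0.2105).
The basis stays optimal until focaccia reaches 0; allowable decrease = 95 hr.

95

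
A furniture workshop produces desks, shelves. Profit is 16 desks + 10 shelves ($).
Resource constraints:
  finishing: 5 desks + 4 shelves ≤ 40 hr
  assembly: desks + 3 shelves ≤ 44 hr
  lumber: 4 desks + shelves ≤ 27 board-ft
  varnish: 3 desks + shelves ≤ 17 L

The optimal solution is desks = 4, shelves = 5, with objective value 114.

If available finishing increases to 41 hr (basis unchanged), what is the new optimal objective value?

Binding: finishing and varnish. Non-binding: assembly (25 unused), lumber (6 unused).
By complementary slackness, y = 0 for the non-binding constraints.
The binding rows give the dual system: 5·y_finishing + 3·y_varnish = 16 and 4·y_finishing + 1·y_varnish = 10.
→ y_finishing = 2 and y_varnish = 2.
Δz = y_finishing·Δb = 2 × (1) = 2, so new z* = 114 + 2 = 116.

116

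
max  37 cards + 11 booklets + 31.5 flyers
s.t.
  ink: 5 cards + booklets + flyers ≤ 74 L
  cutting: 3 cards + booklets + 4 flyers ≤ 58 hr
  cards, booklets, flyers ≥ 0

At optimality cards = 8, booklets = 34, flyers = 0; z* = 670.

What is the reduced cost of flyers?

-6.5

Check each constraint at x*: ink 74/74 (tight); cutting 58/58 (tight).
Dual feasibility on the basic columns requires 5·y_ink + 3·y_cutting = 37, 1·y_ink + 1·y_cutting = 11.
→ y_ink = 2 and y_cutting = 9.
Reduced cost of flyers: c₃ − yᵀa₃ = 31.5 − (2·1 + 9·4) = 31.5 − 38 = -6.5.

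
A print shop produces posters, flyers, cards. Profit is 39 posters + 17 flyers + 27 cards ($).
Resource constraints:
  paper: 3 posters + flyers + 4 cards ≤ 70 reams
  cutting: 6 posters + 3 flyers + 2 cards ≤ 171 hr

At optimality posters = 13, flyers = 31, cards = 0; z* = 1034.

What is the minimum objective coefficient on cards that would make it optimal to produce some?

At the optimum: paper uses 70 of 70 (binding); cutting uses 171 of 171 (binding).
From A_Bᵀ y = c: 3·y_paper + 6·y_cutting = 39; 1·y_paper + 3·y_cutting = 17.
This yields shadow prices y_paper = 5, y_cutting = 4.
cards enters the basis when its profit ≥ yᵀa₃ = 5·4 + 4·2 = 28.

28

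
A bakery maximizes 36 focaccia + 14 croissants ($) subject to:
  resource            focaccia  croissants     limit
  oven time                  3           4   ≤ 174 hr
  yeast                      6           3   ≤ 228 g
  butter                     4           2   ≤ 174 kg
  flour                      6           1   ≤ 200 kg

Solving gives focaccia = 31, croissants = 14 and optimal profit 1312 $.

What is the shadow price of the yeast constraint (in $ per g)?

4

Check each constraint at x*: oven time 149/174 (slack 25); yeast 228/228 (tight); butter 152/174 (slack 22); flour 200/200 (tight).
Slack constraints have shadow price 0 (complementary slackness).
Dual feasibility on the basic columns requires 6·y_yeast + 6·y_flour = 36, 3·y_yeast + 1·y_flour = 14.
Solving: y_yeast = 4, y_flour = 2.
Shadow price of yeast = 4.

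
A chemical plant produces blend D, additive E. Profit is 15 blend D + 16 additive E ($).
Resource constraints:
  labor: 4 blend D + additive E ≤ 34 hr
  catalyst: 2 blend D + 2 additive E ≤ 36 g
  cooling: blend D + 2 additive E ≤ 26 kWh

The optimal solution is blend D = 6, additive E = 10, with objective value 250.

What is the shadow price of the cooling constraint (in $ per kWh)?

7

Check each constraint at x*: labor 34/34 (tight); catalyst 32/36 (slack 4); cooling 26/26 (tight).
Slack constraints have shadow price 0 (complementary slackness).
From A_Bᵀ y = c: 4·y_labor + 1·y_cooling = 15; 1·y_labor + 2·y_cooling = 16.
This yields shadow prices y_labor = 2, y_cooling = 7.
Shadow price of cooling = 7.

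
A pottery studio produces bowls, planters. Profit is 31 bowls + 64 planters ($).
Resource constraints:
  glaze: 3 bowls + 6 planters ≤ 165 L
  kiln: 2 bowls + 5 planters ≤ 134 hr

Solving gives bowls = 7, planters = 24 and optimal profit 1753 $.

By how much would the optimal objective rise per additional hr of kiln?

2

At the optimum: glaze uses 165 of 165 (binding); kiln uses 134 of 134 (binding).
From A_Bᵀ y = c: 3·y_glaze + 2·y_kiln = 31; 6·y_glaze + 5·y_kiln = 64.
This yields shadow prices y_glaze = 9, y_kiln = 2.
Shadow price of kiln = 2.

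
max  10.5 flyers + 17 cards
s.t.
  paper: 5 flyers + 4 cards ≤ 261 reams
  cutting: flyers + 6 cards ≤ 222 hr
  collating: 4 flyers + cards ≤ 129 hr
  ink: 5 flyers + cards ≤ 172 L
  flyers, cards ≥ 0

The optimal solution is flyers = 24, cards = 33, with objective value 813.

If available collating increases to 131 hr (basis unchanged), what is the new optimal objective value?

Check each constraint at x*: paper 252/261 (slack 9); cutting 222/222 (tight); collating 129/129 (tight); ink 153/172 (slack 19).
Slack constraints have shadow price 0 (complementary slackness).
From A_Bᵀ y = c: 1·y_cutting + 4·y_collating = 10.5; 6·y_cutting + 1·y_collating = 17.
Solving: y_cutting = 2.5, y_collating = 2.
Δz = y_collating·Δb = 2 × (2) = 4, so new z* = 813 + 4 = 817.

817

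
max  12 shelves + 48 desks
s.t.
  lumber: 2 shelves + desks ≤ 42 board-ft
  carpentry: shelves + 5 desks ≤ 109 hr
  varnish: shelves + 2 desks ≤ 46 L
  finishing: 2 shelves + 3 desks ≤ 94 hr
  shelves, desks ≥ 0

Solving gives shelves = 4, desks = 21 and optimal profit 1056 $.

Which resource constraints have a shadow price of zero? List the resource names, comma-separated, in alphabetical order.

finishing, lumber

lumber: 29/42 (slack 13)
carpentry: 109/109 (binding)
varnish: 46/46 (binding)
finishing: 71/94 (slack 23)
By complementary slackness, a constraint with positive slack has shadow price 0 → finishing, lumber.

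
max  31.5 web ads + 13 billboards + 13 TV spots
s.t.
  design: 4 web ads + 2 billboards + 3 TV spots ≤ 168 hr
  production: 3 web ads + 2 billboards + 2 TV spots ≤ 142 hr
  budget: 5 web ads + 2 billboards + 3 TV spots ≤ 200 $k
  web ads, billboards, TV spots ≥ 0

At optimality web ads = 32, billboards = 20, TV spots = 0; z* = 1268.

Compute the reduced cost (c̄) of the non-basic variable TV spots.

At the optimum: design uses 168 of 168 (binding); production uses 136 of 142 (slack = 6); budget uses 200 of 200 (binding).
By complementary slackness, y = 0 for the non-binding constraint.
Dual feasibility on the basic columns requires 4·y_design + 5·y_budget = 31.5, 2·y_design + 2·y_budget = 13.
→ y_design = 1 and y_budget = 5.5.
Reduced cost of TV spots: c₃ − yᵀa₃ = 13 − (1·3 + 5.5·3) = 13 − 19.5 = -6.5.

-6.5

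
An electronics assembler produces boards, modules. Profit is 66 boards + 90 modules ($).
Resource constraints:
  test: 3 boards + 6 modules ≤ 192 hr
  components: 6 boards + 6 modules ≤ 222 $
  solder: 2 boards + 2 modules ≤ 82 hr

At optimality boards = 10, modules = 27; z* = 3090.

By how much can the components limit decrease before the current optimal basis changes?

30

Binding constraints: test, components. The basis is B = [[3,6],[6,6]] with det -18.
Per unit decrease in components, x* moves by d = (-0.3333, 0.1667).
The basis stays optimal until boards reaches 0; allowable decrease = 30 $.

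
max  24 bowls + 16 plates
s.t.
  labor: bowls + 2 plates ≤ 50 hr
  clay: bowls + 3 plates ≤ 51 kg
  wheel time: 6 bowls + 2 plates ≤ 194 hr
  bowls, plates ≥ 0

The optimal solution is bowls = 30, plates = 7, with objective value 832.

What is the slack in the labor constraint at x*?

labor used = 1·30 + 2·7 = 44; slack = 50 − 44 = 6.

6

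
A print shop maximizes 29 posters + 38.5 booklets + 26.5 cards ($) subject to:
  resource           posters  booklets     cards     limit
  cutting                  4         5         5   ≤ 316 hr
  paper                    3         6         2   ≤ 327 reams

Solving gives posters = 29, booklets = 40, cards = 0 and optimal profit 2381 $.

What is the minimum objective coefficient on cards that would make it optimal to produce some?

At the optimum: cutting uses 316 of 316 (binding); paper uses 327 of 327 (binding).
The binding rows give the dual system: 4·y_cutting + 3·y_paper = 29 and 5·y_cutting + 6·y_paper = 38.5.
This yields shadow prices y_cutting = 6.5, y_paper = 1.
cards enters the basis when its profit ≥ yᵀa₃ = 6.5·5 + 1·2 = 34.5.

34.5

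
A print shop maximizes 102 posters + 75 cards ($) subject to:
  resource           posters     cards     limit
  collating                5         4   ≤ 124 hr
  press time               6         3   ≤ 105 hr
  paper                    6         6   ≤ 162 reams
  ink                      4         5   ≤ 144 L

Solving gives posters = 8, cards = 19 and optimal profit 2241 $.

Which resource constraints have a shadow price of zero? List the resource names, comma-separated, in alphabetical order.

collating, ink

collating: 116/124 (slack 8)
press time: 105/105 (binding)
paper: 162/162 (binding)
ink: 127/144 (slack 17)
By complementary slackness, a constraint with positive slack has shadow price 0 → collating, ink.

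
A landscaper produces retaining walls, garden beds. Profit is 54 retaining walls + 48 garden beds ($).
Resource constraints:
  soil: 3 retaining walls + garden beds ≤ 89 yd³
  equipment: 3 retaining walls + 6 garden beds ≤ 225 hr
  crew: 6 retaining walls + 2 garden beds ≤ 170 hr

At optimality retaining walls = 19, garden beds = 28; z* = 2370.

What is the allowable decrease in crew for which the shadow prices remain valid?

Binding constraints: equipment, crew. The basis is B = [[3,6],[6,2]] with det -30.
Per unit decrease in crew, x* moves by d = (-0.2, 0.1).
The basis stays optimal until retaining walls reaches 0; allowable decrease = 95 hr.

95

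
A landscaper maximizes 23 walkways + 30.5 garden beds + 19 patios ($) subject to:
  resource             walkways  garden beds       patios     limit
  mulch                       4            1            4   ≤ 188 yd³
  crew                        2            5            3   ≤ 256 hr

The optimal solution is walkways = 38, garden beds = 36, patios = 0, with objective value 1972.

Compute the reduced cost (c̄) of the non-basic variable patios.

-9.5

Both mulch and crew are binding at x*.
Dual feasibility on the basic columns requires 4·y_mulch + 2·y_crew = 23, 1·y_mulch + 5·y_crew = 30.5.
→ y_mulch = 3 and y_crew = 5.5.
Reduced cost of patios: c₃ − yᵀa₃ = 19 − (3·4 + 5.5·3) = 19 − 28.5 = -9.5.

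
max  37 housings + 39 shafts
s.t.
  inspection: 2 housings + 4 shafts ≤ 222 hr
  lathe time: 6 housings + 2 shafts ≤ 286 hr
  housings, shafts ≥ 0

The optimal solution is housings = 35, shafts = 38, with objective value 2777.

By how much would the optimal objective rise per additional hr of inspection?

Check each constraint at x*: inspection 222/222 (tight); lathe time 286/286 (tight).
Dual feasibility on the basic columns requires 2·y_inspection + 6·y_lathe time = 37, 4·y_inspection + 2·y_lathe time = 39.
This yields shadow prices y_inspection = 8, y_lathe time = 3.5.
Shadow price of inspection = 8.

8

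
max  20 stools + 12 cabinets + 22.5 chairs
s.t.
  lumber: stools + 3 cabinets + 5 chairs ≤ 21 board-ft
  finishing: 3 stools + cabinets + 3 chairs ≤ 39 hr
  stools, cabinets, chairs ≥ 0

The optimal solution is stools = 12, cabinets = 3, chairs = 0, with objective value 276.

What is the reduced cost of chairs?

-5.5

At the optimum: lumber uses 21 of 21 (binding); finishing uses 39 of 39 (binding).
Dual feasibility on the basic columns requires 1·y_lumber + 3·y_finishing = 20, 3·y_lumber + 1·y_finishing = 12.
Solving: y_lumber = 2, y_finishing = 6.
Reduced cost of chairs: c₃ − yᵀa₃ = 22.5 − (2·5 + 6·3) = 22.5 − 28 = -5.5.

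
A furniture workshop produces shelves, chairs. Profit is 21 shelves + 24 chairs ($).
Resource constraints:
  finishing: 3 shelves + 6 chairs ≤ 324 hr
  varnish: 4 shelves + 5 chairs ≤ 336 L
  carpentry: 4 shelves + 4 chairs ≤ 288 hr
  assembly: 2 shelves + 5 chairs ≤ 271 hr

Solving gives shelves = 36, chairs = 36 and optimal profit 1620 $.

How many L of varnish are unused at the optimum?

varnish used = 4·36 + 5·36 = 324; slack = 336 − 324 = 12.

12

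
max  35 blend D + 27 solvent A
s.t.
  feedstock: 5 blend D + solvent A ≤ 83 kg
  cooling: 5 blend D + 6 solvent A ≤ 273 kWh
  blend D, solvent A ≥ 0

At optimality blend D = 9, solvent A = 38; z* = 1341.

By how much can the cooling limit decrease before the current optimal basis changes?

190

Binding constraints: feedstock, cooling. The basis is B = [[5,1],[5,6]] with det 25.
Per unit decrease in cooling, x* moves by d = (0.04, -0.2).
The basis stays optimal until solvent A reaches 0; allowable decrease = 190 kWh.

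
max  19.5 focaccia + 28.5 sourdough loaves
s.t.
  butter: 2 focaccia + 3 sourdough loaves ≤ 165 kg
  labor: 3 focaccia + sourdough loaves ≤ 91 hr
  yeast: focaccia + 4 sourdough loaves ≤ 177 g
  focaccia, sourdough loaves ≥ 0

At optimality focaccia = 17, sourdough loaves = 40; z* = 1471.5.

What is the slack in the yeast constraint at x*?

0

yeast used = 1·17 + 4·40 = 177; slack = 177 − 177 = 0.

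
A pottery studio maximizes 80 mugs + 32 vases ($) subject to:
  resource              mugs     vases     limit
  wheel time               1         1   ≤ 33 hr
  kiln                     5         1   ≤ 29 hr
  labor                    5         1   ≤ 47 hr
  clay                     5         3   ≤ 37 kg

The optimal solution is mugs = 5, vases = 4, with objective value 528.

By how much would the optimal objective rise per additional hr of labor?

0

Binding: kiln and clay. Non-binding: wheel time (24 unused), labor (18 unused).
Slack constraints have shadow price 0 (complementary slackness).
The binding rows give the dual system: 5·y_kiln + 5·y_clay = 80 and 1·y_kiln + 3·y_clay = 32.
→ y_kiln = 8 and y_clay = 8.
Shadow price of labor = 0.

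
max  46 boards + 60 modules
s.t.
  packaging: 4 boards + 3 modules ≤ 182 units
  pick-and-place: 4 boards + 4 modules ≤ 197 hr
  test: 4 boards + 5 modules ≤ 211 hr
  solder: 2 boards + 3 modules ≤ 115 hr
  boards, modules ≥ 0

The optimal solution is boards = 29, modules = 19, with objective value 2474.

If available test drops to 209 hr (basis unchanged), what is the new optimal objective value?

2456

At the optimum: packaging uses 173 of 182 (slack = 9); pick-and-place uses 192 of 197 (slack = 5); test uses 211 of 211 (binding); solder uses 115 of 115 (binding).
Since packaging, pick-and-place are not tight, their duals are 0.
From A_Bᵀ y = c: 4·y_test + 2·y_solder = 46; 5·y_test + 3·y_solder = 60.
Solving: y_test = 9, y_solder = 5.
Δz = y_test·Δb = 9 × (-2) = -18, so new z* = 2474 − 18 = 2456.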